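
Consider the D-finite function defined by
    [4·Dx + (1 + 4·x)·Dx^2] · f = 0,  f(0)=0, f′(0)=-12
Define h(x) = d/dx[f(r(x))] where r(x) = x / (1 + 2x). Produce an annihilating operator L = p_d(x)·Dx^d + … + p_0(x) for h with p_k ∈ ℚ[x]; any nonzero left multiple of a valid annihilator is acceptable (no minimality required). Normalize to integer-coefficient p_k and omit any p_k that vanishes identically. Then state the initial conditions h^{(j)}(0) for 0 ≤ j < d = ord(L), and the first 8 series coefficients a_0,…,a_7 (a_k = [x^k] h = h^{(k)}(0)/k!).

L = (8 + 24·x) + (1 + 8·x + 12·x^2)·Dx  (order 1).
h: a_k = -12, 96, -624, 3840, -23232, 139776, -839424, 5038080, …
ICs: h(0) = -12.

f: a_k = 0, -12, 24, -64, 192, -3072/5, 2048, -49152/7, …
L₀ from L_f via x↦r, Dx↦r'^{-1}Dx.
Differentiate: ansatz ord ≤ ord L₀ ⇒ L.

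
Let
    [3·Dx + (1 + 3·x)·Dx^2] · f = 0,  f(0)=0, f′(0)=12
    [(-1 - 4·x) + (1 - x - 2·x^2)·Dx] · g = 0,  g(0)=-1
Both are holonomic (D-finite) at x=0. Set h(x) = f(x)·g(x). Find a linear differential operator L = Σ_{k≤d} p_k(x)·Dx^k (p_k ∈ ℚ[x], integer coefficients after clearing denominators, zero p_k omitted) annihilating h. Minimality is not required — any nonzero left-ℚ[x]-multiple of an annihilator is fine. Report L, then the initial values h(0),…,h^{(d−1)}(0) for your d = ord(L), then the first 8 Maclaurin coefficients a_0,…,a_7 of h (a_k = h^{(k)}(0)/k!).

L = (7 + 24·x) + (-1 + 17·x + 30·x^2)·Dx + (-1 - 2·x + 5·x^2 + 6·x^3)·Dx^2  (order 2).
h: a_k = 0, -12, 6, -54, 39, -1317/5, 1503/5, -51657/35, …
ICs: h(0) = 0, h′(0) = -12.

f: a_k = 0, 12, -18, 36, -81, 972/5, -486, 8748/7, …
g: a_k = -1, -1, -3, -5, -11, -21, -43, -85, …
Product ⇒ symmetric product L₀, ord ≤ 2.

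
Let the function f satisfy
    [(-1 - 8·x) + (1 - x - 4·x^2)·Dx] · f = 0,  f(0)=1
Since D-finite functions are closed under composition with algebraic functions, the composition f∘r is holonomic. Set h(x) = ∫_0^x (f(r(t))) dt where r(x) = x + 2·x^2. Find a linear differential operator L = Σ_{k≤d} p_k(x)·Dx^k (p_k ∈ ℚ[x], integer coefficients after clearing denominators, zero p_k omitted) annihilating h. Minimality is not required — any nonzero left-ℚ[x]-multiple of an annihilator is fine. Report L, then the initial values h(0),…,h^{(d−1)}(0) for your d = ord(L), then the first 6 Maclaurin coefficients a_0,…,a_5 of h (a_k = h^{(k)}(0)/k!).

L = (1 + 12·x + 48·x^2 + 64·x^3)·Dx + (-1 + x + 6·x^2 + 16·x^3 + 16·x^4)·Dx^2  (order 2).
h: a_k = 0, 1, 1/2, 7/3, 29/4, 103/5, …
ICs: h(0) = 0, h′(0) = 1.

f: a_k = 1, 1, 5, 9, 29, 65, …
Change of var in L_f (x↦r) gives L₀.
h=∫₀ˣh₀: take L = L₀·Dx.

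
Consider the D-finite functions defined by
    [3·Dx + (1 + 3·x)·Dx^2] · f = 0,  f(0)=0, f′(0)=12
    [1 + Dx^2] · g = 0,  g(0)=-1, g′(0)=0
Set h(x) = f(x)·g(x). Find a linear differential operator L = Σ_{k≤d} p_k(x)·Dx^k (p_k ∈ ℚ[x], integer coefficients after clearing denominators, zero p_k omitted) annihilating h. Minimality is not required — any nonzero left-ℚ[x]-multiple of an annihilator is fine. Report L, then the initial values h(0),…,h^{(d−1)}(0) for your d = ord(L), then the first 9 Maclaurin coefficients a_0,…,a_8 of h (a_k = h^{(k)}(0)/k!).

f: a_k = 0, 12, -18, 36, -81, 972/5, -486, 8748/7, -6561/2, …
g: a_k = -1, 0, 1/2, 0, -1/24, 0, 1/720, 0, -1/40320, …
Sym-product of L_f,L_g gives L₀ (≤ ord 4).
L = (-203 - 222·x - 189·x^2 + 432·x^3 + 324·x^4) + (-84 - 108·x + 648·x^2 + 648·x^3)·Dx + (-208 - 228·x - 54·x^2 + 864·x^3 + 648·x^4)·Dx^2 + (-84 - 108·x + 648·x^2 + 648·x^3)·Dx^3 + (-5 - 6·x + 135·x^2 + 432·x^3 + 324·x^4)·Dx^4  (order 4).
h: a_k = 0, -12, 18, -30, 72, -1769/10, 1785/4, -484679/420, 60817/20, …
ICs: h(0) = 0, h′(0) = -12, h′′(0) = 36, h′′′(0) = -180.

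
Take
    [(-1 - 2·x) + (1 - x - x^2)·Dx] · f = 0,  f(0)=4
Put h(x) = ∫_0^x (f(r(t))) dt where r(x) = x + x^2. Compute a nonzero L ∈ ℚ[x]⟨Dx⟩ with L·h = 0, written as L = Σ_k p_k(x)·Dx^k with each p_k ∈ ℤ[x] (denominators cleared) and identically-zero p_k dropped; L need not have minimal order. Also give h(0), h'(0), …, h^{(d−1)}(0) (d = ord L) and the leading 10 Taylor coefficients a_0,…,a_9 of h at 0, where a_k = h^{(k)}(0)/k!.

L = (1 + 4·x + 6·x^2 + 4·x^3)·Dx + (-1 + x + 2·x^2 + 2·x^3 + x^4)·Dx^2  (order 2).
h: a_k = 0, 4, 2, 4, 7, 64/5, 74/3, 344/7, 199/2, 1844/9, …
ICs: h(0) = 0, h′(0) = 4.

f: a_k = 4, 4, 8, 12, 20, 32, 52, 84, 136, 220, …
f∘r: x↦r, Dx↦Dx/r' in L_f ⇒ L₀.
Integrate: L := L₀·Dx.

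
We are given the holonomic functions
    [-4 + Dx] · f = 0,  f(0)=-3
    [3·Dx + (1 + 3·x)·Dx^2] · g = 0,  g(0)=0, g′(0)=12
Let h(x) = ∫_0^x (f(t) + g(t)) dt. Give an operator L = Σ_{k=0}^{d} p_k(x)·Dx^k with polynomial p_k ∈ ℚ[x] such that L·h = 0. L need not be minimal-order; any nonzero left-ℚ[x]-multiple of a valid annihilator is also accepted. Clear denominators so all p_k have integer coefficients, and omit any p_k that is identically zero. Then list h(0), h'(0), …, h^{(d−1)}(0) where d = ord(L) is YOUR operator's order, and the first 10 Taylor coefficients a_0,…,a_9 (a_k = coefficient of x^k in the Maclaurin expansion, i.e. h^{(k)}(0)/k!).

f: a_k = -3, -12, -24, -32, -32, -128/5, -256/15, -1024/105, -512/105, -2048/945, …
g: a_k = 0, 12, -18, 36, -81, 972/5, -486, 8748/7, -6561/2, 8748, …
h₀=f+g: left-lcm gives L₀, ord ≤ 3.
h=∫₀ˣh₀: take L = L₀·Dx.
L = (-120 - 144·x)·Dx^2 + (2 - 96·x - 144·x^2)·Dx^3 + (7 + 33·x + 36·x^2)·Dx^4  (order 4).
h: a_k = 0, -3, 0, -14, 1, -113/5, 422/15, -1078/15, 32549/210, -689929/1890, …
ICs: h(0) = 0, h′(0) = -3, h′′(0) = 0, h′′′(0) = -84.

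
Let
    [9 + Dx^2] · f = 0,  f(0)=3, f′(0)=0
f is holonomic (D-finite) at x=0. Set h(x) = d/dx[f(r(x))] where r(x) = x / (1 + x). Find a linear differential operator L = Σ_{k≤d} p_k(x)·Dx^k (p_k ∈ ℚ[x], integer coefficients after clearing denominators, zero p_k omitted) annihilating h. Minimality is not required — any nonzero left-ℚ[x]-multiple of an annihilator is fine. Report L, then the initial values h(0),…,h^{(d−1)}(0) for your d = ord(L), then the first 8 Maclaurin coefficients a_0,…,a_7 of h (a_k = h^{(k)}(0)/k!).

f: a_k = 3, 0, -27/2, 0, 81/8, 0, -243/80, 0, …
Substitute x→r, Dx→(1/r')Dx; clear ⇒ L₀.
h=h₀': d/dx-closure on L₀ ⇒ L.
L = (15 + 12·x + 6·x^2) + (6 + 18·x + 18·x^2 + 6·x^3)·Dx + (1 + 4·x + 6·x^2 + 4·x^3 + x^4)·Dx^2  (order 2).
h: a_k = 0, -27, 81, -243/2, 135/2, 7371/40, -28917/40, 880659/560, …
ICs: h(0) = 0, h′(0) = -27.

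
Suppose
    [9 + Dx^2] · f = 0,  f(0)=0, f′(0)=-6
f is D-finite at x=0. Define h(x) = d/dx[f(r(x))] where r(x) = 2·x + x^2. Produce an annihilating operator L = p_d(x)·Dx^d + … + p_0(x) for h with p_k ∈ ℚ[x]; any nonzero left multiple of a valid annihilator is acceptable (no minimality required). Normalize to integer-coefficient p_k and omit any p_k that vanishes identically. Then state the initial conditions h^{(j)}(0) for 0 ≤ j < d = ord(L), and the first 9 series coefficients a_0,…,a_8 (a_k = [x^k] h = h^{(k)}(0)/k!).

f: a_k = 0, -6, 0, 9, 0, -81/20, 0, 243/280, 0, …
Substitute x→r, Dx→(1/r')Dx; clear ⇒ L₀.
Differentiate: ansatz ord ≤ ord L₀ ⇒ L.
L = (39 + 144·x + 216·x^2 + 144·x^3 + 36·x^4) + (-3 - 3·x)·Dx + (1 + 2·x + x^2)·Dx^2  (order 2).
h: a_k = -12, -12, 216, 432, -378, -1890, -7452/5, 9072/5, 306909/70, …
ICs: h(0) = -12, h′(0) = -12.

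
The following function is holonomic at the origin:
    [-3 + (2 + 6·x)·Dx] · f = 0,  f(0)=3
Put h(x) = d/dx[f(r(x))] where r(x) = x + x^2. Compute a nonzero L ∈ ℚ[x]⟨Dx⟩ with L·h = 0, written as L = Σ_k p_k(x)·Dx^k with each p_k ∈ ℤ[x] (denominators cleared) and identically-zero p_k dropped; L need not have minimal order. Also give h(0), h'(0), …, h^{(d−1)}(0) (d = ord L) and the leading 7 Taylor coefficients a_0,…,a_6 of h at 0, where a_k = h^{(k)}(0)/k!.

L = 1 + (-2 - 10·x - 18·x^2 - 12·x^3)·Dx  (order 1).
h: a_k = 9/2, 9/4, -81/16, 297/32, -3645/256, 8991/512, -28917/2048, …
ICs: h(0) = 9/2.

f: a_k = 3, 9/2, -27/8, 81/16, -1215/128, 5103/256, -45927/1024, …
h₀=f(r): pull back L_f along r ⇒ L₀.
Differentiate: ansatz ord ≤ ord L₀ ⇒ L.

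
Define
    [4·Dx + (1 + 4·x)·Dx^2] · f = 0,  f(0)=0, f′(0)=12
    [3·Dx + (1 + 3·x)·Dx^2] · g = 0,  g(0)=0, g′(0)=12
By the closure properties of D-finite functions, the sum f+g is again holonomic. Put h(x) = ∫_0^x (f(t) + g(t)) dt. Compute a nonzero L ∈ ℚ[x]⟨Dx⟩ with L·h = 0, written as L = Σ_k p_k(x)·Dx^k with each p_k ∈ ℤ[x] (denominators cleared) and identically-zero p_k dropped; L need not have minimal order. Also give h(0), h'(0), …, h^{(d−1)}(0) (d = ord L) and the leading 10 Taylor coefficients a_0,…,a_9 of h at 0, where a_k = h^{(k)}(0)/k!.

L = 24·Dx^2 + (14 + 48·x)·Dx^3 + (1 + 7·x + 12·x^2)·Dx^4  (order 4).
h: a_k = 0, 0, 12, -14, 25, -273/5, 674/5, -362, 14475/14, -18571/6, …
ICs: h(0) = 0, h′(0) = 0, h′′(0) = 24, h′′′(0) = -84.

f: a_k = 0, 12, -24, 64, -192, 3072/5, -2048, 49152/7, -24576, 262144/3, …
g: a_k = 0, 12, -18, 36, -81, 972/5, -486, 8748/7, -6561/2, 8748, …
L₀ := lclm(L_f,L_g); ord L₀ ≤ 2+2.
h=∫₀ˣh₀: take L = L₀·Dx.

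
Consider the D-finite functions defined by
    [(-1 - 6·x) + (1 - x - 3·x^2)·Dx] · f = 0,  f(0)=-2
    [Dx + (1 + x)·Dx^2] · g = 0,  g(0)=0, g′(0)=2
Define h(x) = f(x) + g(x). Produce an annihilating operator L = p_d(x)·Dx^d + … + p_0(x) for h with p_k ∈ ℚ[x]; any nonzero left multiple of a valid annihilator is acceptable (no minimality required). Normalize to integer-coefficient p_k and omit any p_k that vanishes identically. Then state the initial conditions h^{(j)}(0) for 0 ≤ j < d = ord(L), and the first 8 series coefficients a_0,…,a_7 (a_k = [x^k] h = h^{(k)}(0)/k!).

L = (58 + 350·x + 636·x^2 + 756·x^3 + 324·x^4)·Dx + (40 + 364·x + 976·x^2 + 1632·x^3 + 1530·x^4 + 540·x^5)·Dx^2 + (-9 - 31·x - 27·x^2 + 115·x^3 + 345·x^4 + 333·x^5 + 108·x^6)·Dx^3  (order 3).
h: a_k = -2, 0, -9, -40/3, -77/2, -398/5, -583/3, -3036/7, …
ICs: h(0) = -2, h′(0) = 0, h′′(0) = -18.

f: a_k = -2, -2, -8, -14, -38, -80, -194, -434, …
g: a_k = 0, 2, -1, 2/3, -1/2, 2/5, -1/3, 2/7, …
f+g: L₀ = lclm(L_f,L_g), ord ≤ 1+2.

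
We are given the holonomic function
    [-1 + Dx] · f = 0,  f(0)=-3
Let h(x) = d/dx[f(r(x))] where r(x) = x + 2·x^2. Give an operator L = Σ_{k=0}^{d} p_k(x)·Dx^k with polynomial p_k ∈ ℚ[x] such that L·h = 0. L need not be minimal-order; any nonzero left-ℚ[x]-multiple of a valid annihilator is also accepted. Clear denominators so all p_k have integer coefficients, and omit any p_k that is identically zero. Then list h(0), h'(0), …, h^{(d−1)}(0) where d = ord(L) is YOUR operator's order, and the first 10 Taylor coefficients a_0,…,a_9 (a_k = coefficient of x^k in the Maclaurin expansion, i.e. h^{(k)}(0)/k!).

L = (5 + 8·x + 16·x^2) + (-1 - 4·x)·Dx  (order 1).
h: a_k = -3, -15, -39/2, -73/2, -281/8, -1741/40, -1697/48, -57233/1680, -328753/13440, -2389141/120960, …
ICs: h(0) = -3.

f: a_k = -3, -3, -3/2, -1/2, -1/8, -1/40, -1/240, -1/1680, -1/13440, -1/120960, …
Change of var in L_f (x↦r) gives L₀.
Derive L from L₀ (diff closure).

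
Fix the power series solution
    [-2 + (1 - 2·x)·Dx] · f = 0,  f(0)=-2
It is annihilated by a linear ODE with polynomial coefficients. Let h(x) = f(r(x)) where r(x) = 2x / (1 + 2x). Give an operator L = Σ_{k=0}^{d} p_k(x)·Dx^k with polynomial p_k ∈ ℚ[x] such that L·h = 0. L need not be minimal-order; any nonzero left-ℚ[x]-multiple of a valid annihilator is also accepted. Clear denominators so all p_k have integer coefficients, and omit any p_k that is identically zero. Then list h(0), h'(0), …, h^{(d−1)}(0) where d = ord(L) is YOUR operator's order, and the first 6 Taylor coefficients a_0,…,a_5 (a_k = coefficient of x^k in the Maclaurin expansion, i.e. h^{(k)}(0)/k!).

f: a_k = -2, -4, -8, -16, -32, -64, …
Substitute x→r, Dx→(1/r')Dx; clear ⇒ L₀.
L = 4 + (-1 + 4·x^2)·Dx  (order 1).
h: a_k = -2, -8, -16, -32, -64, -128, …
ICs: h(0) = -2.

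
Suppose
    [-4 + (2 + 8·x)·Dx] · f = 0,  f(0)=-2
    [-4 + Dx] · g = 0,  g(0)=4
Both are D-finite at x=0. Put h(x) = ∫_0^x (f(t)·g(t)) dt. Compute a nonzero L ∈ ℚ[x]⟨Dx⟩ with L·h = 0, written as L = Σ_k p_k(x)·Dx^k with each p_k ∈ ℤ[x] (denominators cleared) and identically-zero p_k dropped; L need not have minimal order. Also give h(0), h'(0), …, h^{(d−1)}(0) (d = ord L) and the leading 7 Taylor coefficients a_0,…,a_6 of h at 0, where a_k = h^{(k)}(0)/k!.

L = (-6 - 16·x)·Dx + (1 + 4·x)·Dx^2  (order 2).
h: a_k = 0, -8, -24, -112/3, -136/3, -176/5, -1712/45, …
ICs: h(0) = 0, h′(0) = -8.

f: a_k = -2, -4, 4, -8, 20, -56, 168, …
g: a_k = 4, 16, 32, 128/3, 128/3, 512/15, 1024/45, …
L₀ := L_f ⊗_s L_g (sym. prod.), ord ≤ 1.
h=∫h₀ ⇒ L = L₀·Dx.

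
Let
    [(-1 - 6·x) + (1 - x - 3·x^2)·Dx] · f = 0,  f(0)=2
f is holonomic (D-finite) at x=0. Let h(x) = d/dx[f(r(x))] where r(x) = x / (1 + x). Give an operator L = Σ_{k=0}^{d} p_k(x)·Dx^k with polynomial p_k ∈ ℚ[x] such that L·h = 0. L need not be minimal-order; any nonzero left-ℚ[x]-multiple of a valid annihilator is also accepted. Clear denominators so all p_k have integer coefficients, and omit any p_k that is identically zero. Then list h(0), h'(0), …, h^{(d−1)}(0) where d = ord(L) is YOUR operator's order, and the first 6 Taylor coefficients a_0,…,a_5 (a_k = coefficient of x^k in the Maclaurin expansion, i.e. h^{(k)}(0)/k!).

L = (6 + 18·x + 72·x^2 + 42·x^3) + (-1 - 9·x - 12·x^2 + 17·x^3 + 21·x^4)·Dx  (order 1).
h: a_k = 2, 12, 0, 72, -90, 432, …
ICs: h(0) = 2.

f: a_k = 2, 2, 8, 14, 38, 80, …
f∘r: x↦r, Dx↦Dx/r' in L_f ⇒ L₀.
Differentiate: ansatz ord ≤ ord L₀ ⇒ L.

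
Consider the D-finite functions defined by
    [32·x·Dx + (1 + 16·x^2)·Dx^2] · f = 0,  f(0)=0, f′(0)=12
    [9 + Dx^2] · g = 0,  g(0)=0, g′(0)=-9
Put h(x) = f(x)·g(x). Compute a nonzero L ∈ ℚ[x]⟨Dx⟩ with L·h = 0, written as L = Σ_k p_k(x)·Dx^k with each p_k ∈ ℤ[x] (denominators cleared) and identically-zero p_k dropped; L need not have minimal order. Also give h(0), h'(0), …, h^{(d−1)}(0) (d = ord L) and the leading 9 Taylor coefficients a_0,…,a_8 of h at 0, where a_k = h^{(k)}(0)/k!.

f: a_k = 0, 12, 0, -64, 0, 3072/5, 0, -49152/7, 0, …
g: a_k = 0, -9, 0, 27/2, 0, -243/40, 0, 729/560, 0, …
h₀=f·g: eliminate ⇒ L₀, order ≤ 2·2.
L = (16425 + 696384·x^2 + 2778624·x^4 + 11943936·x^6 + 47775744·x^8) + (23616·x + 543744·x^3 + 3981312·x^5 + 21233664·x^7)·Dx + (2050 + 87168·x^2 + 470016·x^4 + 2654208·x^6 + 10616832·x^8)·Dx^2 + (2624·x + 60416·x^3 + 442368·x^5 + 2359296·x^7)·Dx^3 + (25 + 1088·x^2 + 17920·x^4 + 147456·x^6 + 589824·x^8)·Dx^4  (order 4).
h: a_k = 0, 0, -108, 0, 738, 0, -12933/2, 0, 287577/4, …
ICs: h(0) = 0, h′(0) = 0, h′′(0) = -216, h′′′(0) = 0.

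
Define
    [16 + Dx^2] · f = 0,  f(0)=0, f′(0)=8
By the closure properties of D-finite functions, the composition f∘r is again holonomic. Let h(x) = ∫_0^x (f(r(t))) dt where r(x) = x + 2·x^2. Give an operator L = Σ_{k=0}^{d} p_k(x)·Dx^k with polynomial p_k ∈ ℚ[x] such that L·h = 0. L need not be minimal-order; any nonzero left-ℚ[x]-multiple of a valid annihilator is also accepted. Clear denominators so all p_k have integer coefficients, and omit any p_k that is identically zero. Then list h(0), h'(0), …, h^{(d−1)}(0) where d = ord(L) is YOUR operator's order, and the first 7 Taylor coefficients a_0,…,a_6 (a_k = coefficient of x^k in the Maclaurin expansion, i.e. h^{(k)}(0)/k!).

L = (16 + 192·x + 768·x^2 + 1024·x^3)·Dx - 4·Dx^2 + (1 + 4·x)·Dx^3  (order 3).
h: a_k = 0, 0, 4, 16/3, -16/3, -128/5, -1792/45, …
ICs: h(0) = 0, h′(0) = 0, h′′(0) = 8.

f: a_k = 0, 8, 0, -64/3, 0, 256/15, 0, …
Substitute x→r, Dx→(1/r')Dx; clear ⇒ L₀.
h=∫h₀ ⇒ L = L₀·Dx.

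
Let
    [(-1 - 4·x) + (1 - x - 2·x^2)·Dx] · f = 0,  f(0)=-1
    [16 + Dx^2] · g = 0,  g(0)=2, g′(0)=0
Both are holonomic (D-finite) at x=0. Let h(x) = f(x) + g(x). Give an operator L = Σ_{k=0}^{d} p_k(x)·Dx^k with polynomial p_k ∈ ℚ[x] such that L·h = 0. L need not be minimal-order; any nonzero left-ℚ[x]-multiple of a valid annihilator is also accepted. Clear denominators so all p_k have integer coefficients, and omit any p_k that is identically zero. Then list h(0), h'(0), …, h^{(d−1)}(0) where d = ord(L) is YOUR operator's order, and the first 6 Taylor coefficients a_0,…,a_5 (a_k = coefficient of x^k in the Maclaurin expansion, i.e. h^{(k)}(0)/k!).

L = (368 + 1408·x - 256·x^2 + 512·x^3 + 2560·x^4 + 2048·x^5) + (-176 + 336·x + 384·x^2 - 1024·x^3 - 384·x^4 + 1536·x^5 + 1024·x^6)·Dx + (23 + 88·x - 16·x^2 + 32·x^3 + 160·x^4 + 128·x^5)·Dx^2 + (-11 + 21·x + 24·x^2 - 64·x^3 - 24·x^4 + 96·x^5 + 64·x^6)·Dx^3  (order 3).
h: a_k = 1, -1, -19, -5, 31/3, -21, …
ICs: h(0) = 1, h′(0) = -1, h′′(0) = -38.

f: a_k = -1, -1, -3, -5, -11, -21, …
g: a_k = 2, 0, -16, 0, 64/3, 0, …
L₀ := lclm(L_f,L_g); ord L₀ ≤ 1+2.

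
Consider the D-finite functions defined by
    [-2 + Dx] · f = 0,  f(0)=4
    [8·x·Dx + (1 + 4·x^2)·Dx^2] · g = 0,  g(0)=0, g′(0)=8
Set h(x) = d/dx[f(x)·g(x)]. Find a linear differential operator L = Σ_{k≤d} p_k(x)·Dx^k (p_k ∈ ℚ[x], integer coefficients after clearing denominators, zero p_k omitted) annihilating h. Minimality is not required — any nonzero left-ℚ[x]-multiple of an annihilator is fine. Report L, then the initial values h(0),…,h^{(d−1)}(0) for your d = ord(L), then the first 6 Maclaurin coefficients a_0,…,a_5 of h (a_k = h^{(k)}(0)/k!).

f: a_k = 4, 8, 8, 16/3, 8/3, 16/15, …
g: a_k = 0, 8, 0, -32/3, 0, 128/5, …
Product ⇒ symmetric product L₀, ord ≤ 2.
Differentiate: ansatz ord ≤ ord L₀ ⇒ L.
L = (4 + 40·x - 48·x^2 + 32·x^3) + (-24·x + 32·x^2 - 32·x^3)·Dx + (-1 + 2·x - 4·x^2 + 8·x^3)·Dx^2  (order 2).
h: a_k = 32, 128, 64, -512/3, 192, 2816/3, …
ICs: h(0) = 32, h′(0) = 128.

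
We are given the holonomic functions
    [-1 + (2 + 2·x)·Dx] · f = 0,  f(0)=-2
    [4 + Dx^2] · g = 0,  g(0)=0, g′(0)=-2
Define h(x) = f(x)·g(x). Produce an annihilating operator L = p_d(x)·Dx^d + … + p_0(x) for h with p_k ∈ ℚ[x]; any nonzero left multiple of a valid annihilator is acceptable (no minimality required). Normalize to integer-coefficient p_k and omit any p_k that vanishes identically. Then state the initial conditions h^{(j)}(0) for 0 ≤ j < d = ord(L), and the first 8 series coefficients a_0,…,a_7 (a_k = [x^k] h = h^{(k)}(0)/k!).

f: a_k = -2, -1, 1/4, -1/8, 5/64, -7/128, 21/512, -33/1024, …
g: a_k = 0, -2, 0, 4/3, 0, -4/15, 0, 8/315, …
h₀=f·g: eliminate ⇒ L₀, order ≤ 1·2.
L = (19 + 32·x + 16·x^2) + (-4 - 4·x)·Dx + (4 + 8·x + 4·x^2)·Dx^2  (order 2).
h: a_k = 0, 4, 2, -19/6, -13/12, 341/480, 67/320, -7687/80640, …
ICs: h(0) = 0, h′(0) = 4.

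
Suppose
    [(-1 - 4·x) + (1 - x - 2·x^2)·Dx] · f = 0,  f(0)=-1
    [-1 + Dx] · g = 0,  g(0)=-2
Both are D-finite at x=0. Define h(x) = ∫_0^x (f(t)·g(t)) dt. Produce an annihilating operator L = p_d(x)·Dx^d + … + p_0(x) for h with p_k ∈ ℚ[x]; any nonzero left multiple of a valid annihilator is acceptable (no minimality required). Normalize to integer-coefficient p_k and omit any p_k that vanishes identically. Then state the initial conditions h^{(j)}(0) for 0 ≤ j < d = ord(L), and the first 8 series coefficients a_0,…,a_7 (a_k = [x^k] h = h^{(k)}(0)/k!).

f: a_k = -1, -1, -3, -5, -11, -21, -43, -85, …
g: a_k = -2, -2, -1, -1/3, -1/12, -1/60, -1/360, -1/2520, …
Product ⇒ symmetric product L₀, ord ≤ 1.
h=∫h₀ ⇒ L = L₀·Dx.
L = (2 + 3·x - 2·x^2)·Dx + (-1 + x + 2·x^2)·Dx^2  (order 2).
h: a_k = 0, 2, 2, 3, 13/3, 85/12, 701/60, 50737/2520, …
ICs: h(0) = 0, h′(0) = 2.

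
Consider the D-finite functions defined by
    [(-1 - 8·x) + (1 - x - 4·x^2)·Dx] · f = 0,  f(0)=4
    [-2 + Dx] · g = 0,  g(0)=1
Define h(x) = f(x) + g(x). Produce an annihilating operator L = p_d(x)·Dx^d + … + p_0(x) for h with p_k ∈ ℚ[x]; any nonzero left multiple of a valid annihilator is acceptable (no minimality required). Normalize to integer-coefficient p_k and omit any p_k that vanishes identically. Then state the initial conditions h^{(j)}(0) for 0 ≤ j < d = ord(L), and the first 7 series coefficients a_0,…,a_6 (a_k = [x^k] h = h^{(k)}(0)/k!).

L = (-16 - 20·x - 240·x^2 - 128·x^3) + (6 + 32·x + 124·x^2 - 32·x^3 - 64·x^4)·Dx + (1 - 11·x - 2·x^2 + 48·x^3 + 32·x^4)·Dx^2  (order 2).
h: a_k = 5, 6, 22, 112/3, 350/3, 3904/15, 32584/45, …
ICs: h(0) = 5, h′(0) = 6.

f: a_k = 4, 4, 20, 36, 116, 260, 724, …
g: a_k = 1, 2, 2, 4/3, 2/3, 4/15, 4/45, …
Sum ⇒ L₀ = lclm(L_f,L_g) in ℚ(x)⟨Dx⟩.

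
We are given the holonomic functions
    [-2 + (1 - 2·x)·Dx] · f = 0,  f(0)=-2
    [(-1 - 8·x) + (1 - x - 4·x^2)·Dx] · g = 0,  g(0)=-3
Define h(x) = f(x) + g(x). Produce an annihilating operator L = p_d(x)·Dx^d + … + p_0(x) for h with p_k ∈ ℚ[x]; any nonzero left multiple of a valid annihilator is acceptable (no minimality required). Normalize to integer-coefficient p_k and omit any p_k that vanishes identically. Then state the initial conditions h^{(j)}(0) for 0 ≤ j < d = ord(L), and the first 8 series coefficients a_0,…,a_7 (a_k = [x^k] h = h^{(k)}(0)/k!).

f: a_k = -2, -4, -8, -16, -32, -64, -128, -256, …
g: a_k = -3, -3, -15, -27, -87, -195, -543, -1323, …
f+g: L₀ = lclm(L_f,L_g), ord ≤ 1+1.
L = (12 - 48·x + 192·x^2 - 128·x^3) + (-2 - 96·x^2 + 352·x^3 - 256·x^4)·Dx + (-1 + 11·x - 30·x^2 + 80·x^4 - 64·x^5)·Dx^2  (order 2).
h: a_k = -5, -7, -23, -43, -119, -259, -671, -1579, …
ICs: h(0) = -5, h′(0) = -7.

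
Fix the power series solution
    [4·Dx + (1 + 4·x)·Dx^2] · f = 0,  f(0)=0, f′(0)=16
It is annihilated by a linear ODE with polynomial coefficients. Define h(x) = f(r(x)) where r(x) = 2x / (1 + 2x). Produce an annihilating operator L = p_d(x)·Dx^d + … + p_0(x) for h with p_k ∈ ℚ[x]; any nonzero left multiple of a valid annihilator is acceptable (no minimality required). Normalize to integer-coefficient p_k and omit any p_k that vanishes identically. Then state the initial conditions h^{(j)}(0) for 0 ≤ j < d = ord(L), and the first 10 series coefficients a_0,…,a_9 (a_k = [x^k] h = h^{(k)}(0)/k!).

L = (12 + 40·x)·Dx + (1 + 12·x + 20·x^2)·Dx^2  (order 2).
h: a_k = 0, 32, -192, 3968/3, -9984, 399872/5, -666624, 39999488/7, -49999872, 3999997952/9, …
ICs: h(0) = 0, h′(0) = 32.

f: a_k = 0, 16, -32, 256/3, -256, 4096/5, -8192/3, 65536/7, -32768, 1048576/9, …
h₀=f(r): pull back L_f along r ⇒ L₀.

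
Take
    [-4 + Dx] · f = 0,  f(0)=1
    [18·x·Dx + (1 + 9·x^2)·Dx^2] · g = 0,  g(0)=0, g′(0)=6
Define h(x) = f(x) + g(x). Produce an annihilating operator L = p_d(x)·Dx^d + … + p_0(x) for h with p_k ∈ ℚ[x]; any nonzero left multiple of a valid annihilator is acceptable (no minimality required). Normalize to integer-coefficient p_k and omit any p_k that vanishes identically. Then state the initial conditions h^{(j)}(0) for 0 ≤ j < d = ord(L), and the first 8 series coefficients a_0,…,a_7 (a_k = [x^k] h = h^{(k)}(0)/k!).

f: a_k = 1, 4, 8, 32/3, 32/3, 128/15, 256/45, 1024/315, …
g: a_k = 0, 6, 0, -18, 0, 486/5, 0, -4374/7, …
Sum ⇒ L₀ = lclm(L_f,L_g) in ℚ(x)⟨Dx⟩.
L = (36 - 144·x - 972·x^2 - 1296·x^3)·Dx + (-17 + 99·x^2 - 648·x^4)·Dx^2 + (2 + 9·x + 36·x^2 + 81·x^3 + 162·x^4)·Dx^3  (order 3).
h: a_k = 1, 10, 8, -22/3, 32/3, 1586/15, 256/45, -195806/315, …
ICs: h(0) = 1, h′(0) = 10, h′′(0) = 16.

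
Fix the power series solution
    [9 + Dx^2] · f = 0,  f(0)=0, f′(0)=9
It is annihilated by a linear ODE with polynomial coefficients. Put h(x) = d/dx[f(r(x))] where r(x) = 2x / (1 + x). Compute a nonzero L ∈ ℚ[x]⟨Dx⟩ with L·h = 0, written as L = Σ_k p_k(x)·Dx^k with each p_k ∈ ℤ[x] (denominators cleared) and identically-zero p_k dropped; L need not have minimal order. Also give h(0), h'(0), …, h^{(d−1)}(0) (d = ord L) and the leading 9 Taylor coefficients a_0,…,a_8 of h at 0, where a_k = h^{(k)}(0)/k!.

f: a_k = 0, 9, 0, -27/2, 0, 243/40, 0, -729/560, 0, …
f∘r: x↦r, Dx↦Dx/r' in L_f ⇒ L₀.
Derive L from L₀ (diff closure).
L = (42 + 12·x + 6·x^2) + (6 + 18·x + 18·x^2 + 6·x^3)·Dx + (1 + 4·x + 6·x^2 + 4·x^3 + x^4)·Dx^2  (order 2).
h: a_k = 18, -36, -270, 1224, -2178, 540, 40158/5, -135504/5, 379242/7, …
ICs: h(0) = 18, h′(0) = -36.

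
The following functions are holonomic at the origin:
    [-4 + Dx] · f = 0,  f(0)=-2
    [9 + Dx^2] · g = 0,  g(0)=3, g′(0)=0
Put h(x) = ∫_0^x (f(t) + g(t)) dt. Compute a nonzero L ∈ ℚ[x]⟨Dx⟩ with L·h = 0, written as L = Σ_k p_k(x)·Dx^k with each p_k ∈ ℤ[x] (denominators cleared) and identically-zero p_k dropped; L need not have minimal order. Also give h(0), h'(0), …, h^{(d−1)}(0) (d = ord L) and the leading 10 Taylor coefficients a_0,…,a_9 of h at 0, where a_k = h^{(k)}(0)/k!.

L = -36·Dx + 9·Dx^2 - 4·Dx^3 + Dx^4  (order 4).
h: a_k = 0, 1, -4, -59/6, -16/3, -269/120, -128/45, -10379/5040, -256/315, -111389/362880, …
ICs: h(0) = 0, h′(0) = 1, h′′(0) = -8, h′′′(0) = -59.

f: a_k = -2, -8, -16, -64/3, -64/3, -256/15, -512/45, -2048/315, -1024/315, -4096/2835, …
g: a_k = 3, 0, -27/2, 0, 81/8, 0, -243/80, 0, 2187/4480, 0, …
L₀ := lclm(L_f,L_g); ord L₀ ≤ 1+2.
h=∫₀ˣh₀: take L = L₀·Dx.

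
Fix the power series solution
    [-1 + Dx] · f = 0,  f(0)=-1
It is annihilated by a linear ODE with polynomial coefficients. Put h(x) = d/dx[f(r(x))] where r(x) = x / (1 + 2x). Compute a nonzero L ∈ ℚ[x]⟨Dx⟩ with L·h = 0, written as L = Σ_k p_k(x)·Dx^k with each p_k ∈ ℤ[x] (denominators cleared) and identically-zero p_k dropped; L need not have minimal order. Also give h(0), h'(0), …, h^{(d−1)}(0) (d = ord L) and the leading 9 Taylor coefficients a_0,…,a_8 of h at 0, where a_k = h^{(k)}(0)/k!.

f: a_k = -1, -1, -1/2, -1/6, -1/24, -1/120, -1/720, -1/5040, -1/40320, …
h₀=f(r): pull back L_f along r ⇒ L₀.
Differentiate: ansatz ord ≤ ord L₀ ⇒ L.
L = (-3 - 8·x) + (-1 - 4·x - 4·x^2)·Dx  (order 1).
h: a_k = -1, 3, -13/2, 71/6, -147/8, 2699/120, -9157/720, -68731/1680, 8443151/40320, …
ICs: h(0) = -1.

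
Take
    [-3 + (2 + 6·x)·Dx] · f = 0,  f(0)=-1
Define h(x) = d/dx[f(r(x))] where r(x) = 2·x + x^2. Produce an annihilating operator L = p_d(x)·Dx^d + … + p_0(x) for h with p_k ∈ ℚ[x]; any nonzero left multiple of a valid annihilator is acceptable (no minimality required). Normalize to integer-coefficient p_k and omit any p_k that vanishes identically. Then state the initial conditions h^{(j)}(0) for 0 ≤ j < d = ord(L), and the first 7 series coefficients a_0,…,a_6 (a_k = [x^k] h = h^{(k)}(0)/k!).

L = -2 + (-1 - 7·x - 9·x^2 - 3·x^3)·Dx  (order 1).
h: a_k = -3, 6, -27, 126, -1215/2, 2997, -30051/2, …
ICs: h(0) = -3.

f: a_k = -1, -3/2, 9/8, -27/16, 405/128, -1701/256, 15309/1024, …
Substitute x→r, Dx→(1/r')Dx; clear ⇒ L₀.
Derive L from L₀ (diff closure).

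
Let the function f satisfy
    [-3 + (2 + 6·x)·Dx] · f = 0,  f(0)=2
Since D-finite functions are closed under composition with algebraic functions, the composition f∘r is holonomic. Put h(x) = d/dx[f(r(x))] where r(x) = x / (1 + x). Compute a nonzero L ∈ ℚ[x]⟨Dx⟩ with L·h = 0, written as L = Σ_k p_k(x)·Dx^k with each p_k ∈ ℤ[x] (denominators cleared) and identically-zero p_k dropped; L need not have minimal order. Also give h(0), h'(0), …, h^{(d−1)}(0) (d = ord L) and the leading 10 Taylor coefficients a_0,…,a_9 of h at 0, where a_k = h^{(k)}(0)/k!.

f: a_k = 2, 3, -9/4, 27/8, -405/64, 1701/128, -15309/512, 72171/1024, -2814669/16384, 14073345/32768, …
f∘r: x↦r, Dx↦Dx/r' in L_f ⇒ L₀.
h=h₀': d/dx-closure on L₀ ⇒ L.
L = (-7 - 16·x) + (-2 - 10·x - 8·x^2)·Dx  (order 1).
h: a_k = 3, -21/2, 261/8, -1677/16, 45345/128, -318915/256, 4608345/1024, -33903165/2048, 2020675545/32768, -15193591815/65536, …
ICs: h(0) = 3.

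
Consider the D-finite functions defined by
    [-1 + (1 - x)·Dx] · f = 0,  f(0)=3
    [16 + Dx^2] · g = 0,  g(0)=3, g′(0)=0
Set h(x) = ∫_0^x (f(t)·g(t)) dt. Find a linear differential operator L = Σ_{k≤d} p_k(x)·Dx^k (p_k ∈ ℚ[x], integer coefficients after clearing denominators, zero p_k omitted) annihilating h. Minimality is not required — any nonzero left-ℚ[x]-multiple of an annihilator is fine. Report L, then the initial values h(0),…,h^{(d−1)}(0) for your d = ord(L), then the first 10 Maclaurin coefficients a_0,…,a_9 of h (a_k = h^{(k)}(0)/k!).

f: a_k = 3, 3, 3, 3, 3, 3, 3, 3, 3, 3, …
g: a_k = 3, 0, -24, 0, 32, 0, -256/15, 0, 512/105, 0, …
f·g: L₀ = L_f ⊗_s L_g, ord ≤ 1·2.
h=∫₀ˣh₀: take L = L₀·Dx.
L = (-16 + 16·x)·Dx + 2·Dx^2 + (-1 + x)·Dx^3  (order 3).
h: a_k = 0, 9, 9/2, -21, -63/4, 33/5, 11/2, -13/5, -91/40, -25/63, …
ICs: h(0) = 0, h′(0) = 9, h′′(0) = 9.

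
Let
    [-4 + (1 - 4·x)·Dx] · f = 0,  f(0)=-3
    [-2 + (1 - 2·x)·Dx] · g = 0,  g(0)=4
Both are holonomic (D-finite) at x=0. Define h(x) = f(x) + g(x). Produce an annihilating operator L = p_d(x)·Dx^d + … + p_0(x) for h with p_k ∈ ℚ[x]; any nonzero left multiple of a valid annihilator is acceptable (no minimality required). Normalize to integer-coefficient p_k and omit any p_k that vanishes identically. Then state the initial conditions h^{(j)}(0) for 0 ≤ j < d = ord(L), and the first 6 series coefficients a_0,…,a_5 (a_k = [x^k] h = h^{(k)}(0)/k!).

L = -16 + (12 - 32·x)·Dx + (-1 + 6·x - 8·x^2)·Dx^2  (order 2).
h: a_k = 1, -4, -32, -160, -704, -2944, …
ICs: h(0) = 1, h′(0) = -4.

f: a_k = -3, -12, -48, -192, -768, -3072, …
g: a_k = 4, 8, 16, 32, 64, 128, …
Sum ⇒ L₀ = lclm(L_f,L_g) in ℚ(x)⟨Dx⟩.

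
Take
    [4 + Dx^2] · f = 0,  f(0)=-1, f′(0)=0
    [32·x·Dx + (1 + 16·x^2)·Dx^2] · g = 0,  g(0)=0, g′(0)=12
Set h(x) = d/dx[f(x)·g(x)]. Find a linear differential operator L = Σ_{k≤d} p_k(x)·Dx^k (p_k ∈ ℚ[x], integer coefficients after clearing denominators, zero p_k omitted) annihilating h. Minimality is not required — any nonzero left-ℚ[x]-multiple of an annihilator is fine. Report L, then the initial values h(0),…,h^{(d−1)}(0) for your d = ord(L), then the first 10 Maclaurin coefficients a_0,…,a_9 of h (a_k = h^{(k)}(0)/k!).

L = (62288 + 2213376·x^2 + 73428992·x^4 + 58982400·x^6 + 3145728·x^8 - 167772160·x^10 + 268435456·x^12) + (35072·x + 2871296·x^3 + 39976960·x^5 + 52428800·x^7 + 83886080·x^9 + 268435456·x^11)·Dx + (15912 + 579328·x^2 + 18954240·x^4 + 19529728·x^6 + 9961472·x^8 - 16777216·x^10 + 134217728·x^12)·Dx^2 + (8768·x + 717824·x^3 + 9994240·x^5 + 13107200·x^7 + 20971520·x^9 + 67108864·x^11)·Dx^3 + (85 + 6496·x^2 + 149248·x^4 + 1196032·x^6 + 2293760·x^8 + 6291456·x^10 + 16777216·x^12)·Dx^4  (order 4).
h: a_k = -12, 0, 264, 0, -3752, 0, 870896/15, 0, -6415928/7, 0, …
ICs: h(0) = -12, h′(0) = 0, h′′(0) = 528, h′′′(0) = 0.

f: a_k = -1, 0, 2, 0, -2/3, 0, 4/45, 0, -2/315, 0, …
g: a_k = 0, 12, 0, -64, 0, 3072/5, 0, -49152/7, 0, 262144/3, …
f·g: L₀ = L_f ⊗_s L_g, ord ≤ 2·2.
Derive L from L₀ (diff closure).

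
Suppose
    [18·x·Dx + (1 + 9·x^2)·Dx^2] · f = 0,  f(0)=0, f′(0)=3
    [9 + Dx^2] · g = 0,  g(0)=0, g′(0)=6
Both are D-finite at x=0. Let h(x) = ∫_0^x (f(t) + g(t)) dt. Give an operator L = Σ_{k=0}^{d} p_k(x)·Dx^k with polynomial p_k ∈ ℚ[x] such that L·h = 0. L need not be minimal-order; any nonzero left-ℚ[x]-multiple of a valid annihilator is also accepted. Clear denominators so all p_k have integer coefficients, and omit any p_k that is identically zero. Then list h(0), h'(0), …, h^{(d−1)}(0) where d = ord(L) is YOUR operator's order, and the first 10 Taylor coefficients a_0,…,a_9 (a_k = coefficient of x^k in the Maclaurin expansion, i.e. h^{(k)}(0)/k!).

L = (-1782·x + 20412·x^3 + 13122·x^5)·Dx^2 + (-9 + 567·x^2 + 6561·x^4 + 6561·x^6)·Dx^3 + (-198·x + 2268·x^3 + 1458·x^5)·Dx^4 + (-1 + 63·x^2 + 729·x^4 + 729·x^6)·Dx^5  (order 5).
h: a_k = 0, 0, 9/2, 0, -9/2, 0, 351/40, 0, -87723/2240, 0, …
ICs: h(0) = 0, h′(0) = 0, h′′(0) = 9, h′′′(0) = 0, h′′′′(0) = -108.

f: a_k = 0, 3, 0, -9, 0, 243/5, 0, -2187/7, 0, 2187, …
g: a_k = 0, 6, 0, -9, 0, 81/20, 0, -243/280, 0, 243/2240, …
Weyl lclm of L_f,L_g ⇒ L₀ (ord ≤ 4).
Integrate: L := L₀·Dx.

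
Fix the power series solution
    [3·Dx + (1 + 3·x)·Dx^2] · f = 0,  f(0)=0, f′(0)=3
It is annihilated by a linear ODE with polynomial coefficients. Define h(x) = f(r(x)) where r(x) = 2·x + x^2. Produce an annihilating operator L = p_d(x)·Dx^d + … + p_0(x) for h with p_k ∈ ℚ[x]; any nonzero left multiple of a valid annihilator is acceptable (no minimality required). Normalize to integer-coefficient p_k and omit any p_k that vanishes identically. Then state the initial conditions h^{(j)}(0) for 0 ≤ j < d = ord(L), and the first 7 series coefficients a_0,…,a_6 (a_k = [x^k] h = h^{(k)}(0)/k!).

f: a_k = 0, 3, -9/2, 9, -81/4, 243/5, -243/2, …
Change of var in L_f (x↦r) gives L₀.
L = (5 + 6·x + 3·x^2)·Dx + (1 + 7·x + 9·x^2 + 3·x^3)·Dx^2  (order 2).
h: a_k = 0, 6, -15, 54, -441/2, 4806/5, -4365, …
ICs: h(0) = 0, h′(0) = 6.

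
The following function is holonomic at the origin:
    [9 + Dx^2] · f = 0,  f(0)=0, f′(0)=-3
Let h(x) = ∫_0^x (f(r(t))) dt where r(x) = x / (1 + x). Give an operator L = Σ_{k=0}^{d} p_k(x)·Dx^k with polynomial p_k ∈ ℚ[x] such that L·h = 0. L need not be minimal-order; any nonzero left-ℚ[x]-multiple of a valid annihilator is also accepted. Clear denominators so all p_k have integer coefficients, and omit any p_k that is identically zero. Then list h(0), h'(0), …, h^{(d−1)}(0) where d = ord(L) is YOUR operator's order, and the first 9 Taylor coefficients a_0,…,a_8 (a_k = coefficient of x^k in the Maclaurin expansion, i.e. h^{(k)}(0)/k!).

f: a_k = 0, -3, 0, 9/2, 0, -81/40, 0, 243/560, 0, …
Change of var in L_f (x↦r) gives L₀.
∫: right-multiply L₀ by Dx.
L = 9·Dx + (2 + 6·x + 6·x^2 + 2·x^3)·Dx^2 + (1 + 4·x + 6·x^2 + 4·x^3 + x^4)·Dx^3  (order 3).
h: a_k = 0, 0, -3/2, 1, 3/8, -21/10, 293/80, -255/56, 19353/4480, …
ICs: h(0) = 0, h′(0) = 0, h′′(0) = -3.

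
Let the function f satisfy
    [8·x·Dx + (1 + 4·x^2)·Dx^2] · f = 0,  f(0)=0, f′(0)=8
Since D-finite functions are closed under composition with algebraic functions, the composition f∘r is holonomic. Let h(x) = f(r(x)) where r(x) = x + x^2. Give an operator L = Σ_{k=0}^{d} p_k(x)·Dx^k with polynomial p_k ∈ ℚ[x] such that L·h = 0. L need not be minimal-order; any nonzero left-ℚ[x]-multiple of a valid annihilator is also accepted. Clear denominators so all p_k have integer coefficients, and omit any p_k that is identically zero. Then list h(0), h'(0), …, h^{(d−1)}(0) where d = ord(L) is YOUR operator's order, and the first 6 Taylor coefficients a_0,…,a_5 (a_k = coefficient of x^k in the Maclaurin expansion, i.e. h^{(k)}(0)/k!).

L = (-2 + 8·x + 32·x^2 + 48·x^3 + 24·x^4)·Dx + (1 + 2·x + 4·x^2 + 16·x^3 + 20·x^4 + 8·x^5)·Dx^2  (order 2).
h: a_k = 0, 8, 8, -32/3, -32, -32/5, …
ICs: h(0) = 0, h′(0) = 8.

f: a_k = 0, 8, 0, -32/3, 0, 128/5, …
Substitute x→r, Dx→(1/r')Dx; clear ⇒ L₀.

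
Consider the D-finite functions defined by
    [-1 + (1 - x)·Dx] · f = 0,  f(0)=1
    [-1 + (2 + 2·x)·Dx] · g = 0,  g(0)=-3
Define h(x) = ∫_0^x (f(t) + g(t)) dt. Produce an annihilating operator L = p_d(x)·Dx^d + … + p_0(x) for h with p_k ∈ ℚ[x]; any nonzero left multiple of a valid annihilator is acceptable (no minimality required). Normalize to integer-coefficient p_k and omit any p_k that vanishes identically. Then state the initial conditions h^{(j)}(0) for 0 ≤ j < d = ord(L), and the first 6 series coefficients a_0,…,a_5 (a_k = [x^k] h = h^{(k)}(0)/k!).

f: a_k = 1, 1, 1, 1, 1, 1, …
g: a_k = -3, -3/2, 3/8, -3/16, 15/128, -21/256, …
Sum ⇒ L₀ = lclm(L_f,L_g) in ℚ(x)⟨Dx⟩.
h=∫₀ˣh₀: take L = L₀·Dx.
L = (-5 - 3·x)·Dx + (9 + 14·x + 9·x^2)·Dx^2 + (-2 - 6·x + 2·x^2 + 6·x^3)·Dx^3  (order 3).
h: a_k = 0, -2, -1/4, 11/24, 13/64, 143/640, …
ICs: h(0) = 0, h′(0) = -2, h′′(0) = -1/2.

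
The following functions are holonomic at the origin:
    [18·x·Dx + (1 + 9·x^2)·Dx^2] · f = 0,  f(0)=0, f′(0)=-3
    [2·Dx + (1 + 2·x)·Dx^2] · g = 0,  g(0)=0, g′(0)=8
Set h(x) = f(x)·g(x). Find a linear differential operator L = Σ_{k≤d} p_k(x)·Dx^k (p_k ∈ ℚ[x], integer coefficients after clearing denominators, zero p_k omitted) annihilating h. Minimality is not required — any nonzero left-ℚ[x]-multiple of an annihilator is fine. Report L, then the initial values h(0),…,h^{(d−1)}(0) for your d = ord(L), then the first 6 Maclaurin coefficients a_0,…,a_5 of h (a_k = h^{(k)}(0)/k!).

L = (792 + 3024·x + 22680·x^2 + 102384·x^3 + 174960·x^4 + 151632·x^5 + 104976·x^7)·Dx + (332 + 4752·x + 28908·x^2 + 127008·x^3 + 351216·x^4 + 542376·x^5 + 408240·x^6 + 157464·x^7 + 367416·x^8)·Dx^2 + (44 + 916·x + 6696·x^2 + 27252·x^3 + 85860·x^4 + 193428·x^5 + 279936·x^6 + 224532·x^7 + 157464·x^8 + 209952·x^9)·Dx^3 + (10 + 76·x + 418·x^2 + 1728·x^3 + 5391·x^4 + 12960·x^5 + 24948·x^6 + 34992·x^7 + 29889·x^8 + 26244·x^9 + 26244·x^10)·Dx^4  (order 4).
h: a_k = 0, 0, -24, 24, 40, -24, …
ICs: h(0) = 0, h′(0) = 0, h′′(0) = -48, h′′′(0) = 144.

f: a_k = 0, -3, 0, 9, 0, -243/5, …
g: a_k = 0, 8, -8, 32/3, -16, 128/5, …
Product ⇒ symmetric product L₀, ord ≤ 4.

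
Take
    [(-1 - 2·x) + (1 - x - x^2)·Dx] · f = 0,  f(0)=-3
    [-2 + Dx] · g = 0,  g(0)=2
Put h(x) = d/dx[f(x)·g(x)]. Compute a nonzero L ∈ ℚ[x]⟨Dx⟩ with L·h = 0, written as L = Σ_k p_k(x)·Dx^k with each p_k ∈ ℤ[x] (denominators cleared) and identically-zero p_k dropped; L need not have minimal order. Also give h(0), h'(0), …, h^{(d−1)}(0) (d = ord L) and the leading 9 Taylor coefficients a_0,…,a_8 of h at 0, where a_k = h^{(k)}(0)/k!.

L = (12 + 2·x - 10·x^2 + 4·x^4) + (-3 + 3·x + 5·x^2 - 2·x^3 - 2·x^4)·Dx  (order 1).
h: a_k = -18, -72, -186, -408, -828, -8044/5, -15186/5, -196576/35, -1073474/105, …
ICs: h(0) = -18.

f: a_k = -3, -3, -6, -9, -15, -24, -39, -63, -102, …
g: a_k = 2, 4, 4, 8/3, 4/3, 8/15, 8/45, 16/315, 4/315, …
h₀=f·g: eliminate ⇒ L₀, order ≤ 1·1.
h=h₀': d/dx-closure on L₀ ⇒ L.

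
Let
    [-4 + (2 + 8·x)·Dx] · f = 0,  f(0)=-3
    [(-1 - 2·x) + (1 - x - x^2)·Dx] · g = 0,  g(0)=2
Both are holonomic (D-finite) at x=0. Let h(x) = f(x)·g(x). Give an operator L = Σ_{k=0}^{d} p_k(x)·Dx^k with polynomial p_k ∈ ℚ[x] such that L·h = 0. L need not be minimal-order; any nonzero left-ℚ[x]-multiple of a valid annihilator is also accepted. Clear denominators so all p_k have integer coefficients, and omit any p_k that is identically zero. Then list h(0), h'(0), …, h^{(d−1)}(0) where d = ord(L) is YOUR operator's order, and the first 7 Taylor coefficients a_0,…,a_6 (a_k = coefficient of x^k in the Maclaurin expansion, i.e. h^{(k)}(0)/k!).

L = (3 + 4·x + 6·x^2) + (-1 - 3·x + 5·x^2 + 4·x^3)·Dx  (order 1).
h: a_k = -6, -18, -12, -54, -6, -228, 270, …
ICs: h(0) = -6.

f: a_k = -3, -6, 6, -12, 30, -84, 252, …
g: a_k = 2, 2, 4, 6, 10, 16, 26, …
f·g: L₀ = L_f ⊗_s L_g, ord ≤ 1·1.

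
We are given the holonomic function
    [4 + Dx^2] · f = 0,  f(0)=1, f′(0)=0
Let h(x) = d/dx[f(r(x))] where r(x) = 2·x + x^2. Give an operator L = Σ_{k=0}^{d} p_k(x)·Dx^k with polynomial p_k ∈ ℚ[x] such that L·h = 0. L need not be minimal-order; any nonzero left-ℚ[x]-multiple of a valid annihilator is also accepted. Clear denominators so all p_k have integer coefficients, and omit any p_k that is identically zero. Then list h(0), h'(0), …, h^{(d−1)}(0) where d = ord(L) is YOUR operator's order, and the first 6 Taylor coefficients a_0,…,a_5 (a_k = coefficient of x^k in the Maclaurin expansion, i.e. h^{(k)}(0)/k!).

L = (19 + 64·x + 96·x^2 + 64·x^3 + 16·x^4) + (-3 - 3·x)·Dx + (1 + 2·x + x^2)·Dx^2  (order 2).
h: a_k = 0, -16, -24, 104/3, 320/3, 928/15, …
ICs: h(0) = 0, h′(0) = -16.

f: a_k = 1, 0, -2, 0, 2/3, 0, …
f∘r: x↦r, Dx↦Dx/r' in L_f ⇒ L₀.
Derive L from L₀ (diff closure).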